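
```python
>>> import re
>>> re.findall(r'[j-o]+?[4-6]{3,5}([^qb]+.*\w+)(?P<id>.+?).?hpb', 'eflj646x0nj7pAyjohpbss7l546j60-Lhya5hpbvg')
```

This matches one or more of a character in [j-o] (lazy), then 3 to 5 of a character in [4-6]; then one or more of any character except [qb], then zero or more of any character, then one or more of a word character (captured); then one or more of any character (lazy) (captured as 'id'); then optionally any character, then the literal 'hpb'.
2 groups means the one result is a tuple of 2 captured strings — 1 here.

[('x0nj7pAyjohpbss7l546j60-Lhya', '5')]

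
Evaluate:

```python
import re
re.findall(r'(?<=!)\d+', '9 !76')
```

['76']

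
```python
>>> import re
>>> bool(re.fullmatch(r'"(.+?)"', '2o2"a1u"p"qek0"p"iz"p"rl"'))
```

For `fullmatch`, every character of the input must be accounted for by the pattern.
Here the pattern can't cover the whole string, so the call returns None, and `bool(None)` is False.

False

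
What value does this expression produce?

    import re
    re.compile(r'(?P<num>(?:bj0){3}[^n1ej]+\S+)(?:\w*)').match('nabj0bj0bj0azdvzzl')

None

Pattern: the literal 'bj0' repeated 3 times, then one or more of any character except [n1ej], then one or more of a non-whitespace character (captured as 'num'); then zero or more of a word character (non-capturing group).
With `match`, the pattern is implicitly anchored at the beginning.
Here the pattern fails at index 0, so the call returns None.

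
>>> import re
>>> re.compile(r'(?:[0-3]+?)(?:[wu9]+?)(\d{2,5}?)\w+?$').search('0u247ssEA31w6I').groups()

('24',)

The match spans [0:14] → '0u247ssEA31w6I'.
Captured: group 1 = '24'.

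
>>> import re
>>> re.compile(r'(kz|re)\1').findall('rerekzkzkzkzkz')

`\1` has to match the exact text group 1 already captured.
Matches: at [0:4] match 'rere', group 1 = 're'; at [4:8] match 'kzkz', group 1 = 'kz'; at [8:12] match 'kzkz', group 1 = 'kz'.
`findall` collects group 1 from each match (3 total).

['re', 'kz', 'kz']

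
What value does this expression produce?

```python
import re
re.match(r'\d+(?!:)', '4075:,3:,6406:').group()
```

'407'

`re.match` only tries the pattern at the start of the string.
The match spans [0:3] → '407'.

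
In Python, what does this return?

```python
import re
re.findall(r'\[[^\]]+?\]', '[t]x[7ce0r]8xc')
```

['[t]', '[7ce0r]']

Walking the string: at [0:3] → '[t]'; at [4:11] → '[7ce0r]'.
Since nothing is captured, `findall` lists the 2 matched substrings directly.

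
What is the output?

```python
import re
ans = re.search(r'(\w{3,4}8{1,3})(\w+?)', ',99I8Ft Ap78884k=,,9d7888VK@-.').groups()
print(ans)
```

('99I8', 'F')

The pattern matches 3 to 4 of a word character, then 1 to 3 of the literal '8' (captured); then one or more of a word character (lazy) (captured).
A non-greedy quantifier consumes as few characters as it can — just enough that the remainder of the pattern still matches from where it stops; whatever follows it matches normally.
`re.search` scans for the first position where the pattern succeeds.
The match spans [1:6] → '99I8F'.
Captured: group 1 = '99I8', group 2 = 'F'.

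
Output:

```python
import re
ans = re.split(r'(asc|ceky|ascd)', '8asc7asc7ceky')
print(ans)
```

The group in the pattern means `split` returns the separators' captures alongside the pieces.

['8', 'asc', '7', 'asc', '7', 'ceky', '']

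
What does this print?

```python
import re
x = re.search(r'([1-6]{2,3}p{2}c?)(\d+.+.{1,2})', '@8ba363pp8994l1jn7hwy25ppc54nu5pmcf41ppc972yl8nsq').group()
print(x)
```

363pp8994l1jn7hwy25ppc54nu5pmcf41ppc972yl8nsq

The pattern matches 2 to 3 of a character in [1-6], then exactly 2 of the literal 'p', then optionally a literal 'c' (captured); then one or more of a digit, then one or more of any character, then 1 to 2 of any character (captured).
`search` walks the string left to right and returns the first match it finds.
The match spans [4:49] → '363pp8994l1jn7hwy25ppc54nu5pmcf41ppc972yl8nsq'.
Captured: group 1 = '363pp', group 2 = '8994l1jn7hwy25ppc54nu5pmcf41ppc972yl8nsq'.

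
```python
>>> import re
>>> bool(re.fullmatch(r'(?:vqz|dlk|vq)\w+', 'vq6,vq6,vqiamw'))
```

`re.fullmatch` requires the pattern to consume the entire string.
Here the string isn't matched end-to-end, so the call returns None, and `bool(None)` is False.

False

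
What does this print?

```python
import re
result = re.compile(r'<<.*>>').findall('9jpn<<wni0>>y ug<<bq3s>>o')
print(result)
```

Matches: at [4:24] → '<<wni0>>y ug<<bq3s>>'.
`findall` yields the raw match text (1 of them) because the pattern has no groups.

['<<wni0>>y ug<<bq3s>>']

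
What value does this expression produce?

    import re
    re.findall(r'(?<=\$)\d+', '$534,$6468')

['534', '6468']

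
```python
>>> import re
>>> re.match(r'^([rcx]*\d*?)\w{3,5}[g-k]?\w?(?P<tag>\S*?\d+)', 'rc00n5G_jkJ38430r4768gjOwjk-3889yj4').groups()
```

The match spans [0:16] → 'rc00n5G_jkJ38430'.
Captured: group 1 = 'rc', group 2 = 'jkJ38430'.

('rc', 'jkJ38430')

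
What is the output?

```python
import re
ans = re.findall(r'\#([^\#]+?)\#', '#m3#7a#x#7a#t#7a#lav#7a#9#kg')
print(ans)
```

['m3', 'x', 't', 'lav', '9']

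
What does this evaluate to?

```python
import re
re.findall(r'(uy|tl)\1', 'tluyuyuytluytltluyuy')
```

['uy', 'tl', 'uy']

`\1` has to match the exact text group 1 already captured.
Matches: at [2:6] match 'uyuy', group 1 = 'uy'; at [12:16] match 'tltl', group 1 = 'tl'; at [16:20] match 'uyuy', group 1 = 'uy'.
`findall` collects group 1 from each match (3 total).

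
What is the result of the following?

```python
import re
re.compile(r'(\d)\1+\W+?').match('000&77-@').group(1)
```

The match spans [0:4] → '000&'.
Captured: group 1 = '0'.

'0'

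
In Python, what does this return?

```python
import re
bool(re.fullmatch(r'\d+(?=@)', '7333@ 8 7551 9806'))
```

False

Because the assertion is zero-width, the text it checks is not consumed and won't appear in the result.
`re.fullmatch` is like wrapping the pattern in `^…$` (in single-line mode).
Here there's no way to consume every character, so the call returns None, and `bool(None)` is False.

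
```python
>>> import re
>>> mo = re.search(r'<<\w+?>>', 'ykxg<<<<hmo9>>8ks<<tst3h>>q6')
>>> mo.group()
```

'<<hmo9>>'

Unlike `match`, `search` isn't anchored — it looks for the pattern anywhere in the string.
The match spans [6:14] → '<<hmo9>>'.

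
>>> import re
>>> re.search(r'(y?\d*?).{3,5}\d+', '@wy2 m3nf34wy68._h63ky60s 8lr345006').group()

Pattern: optionally a literal 'y', then zero or more of a digit (lazy) (captured); then 3 to 5 of any character, then one or more of a digit.
`search` walks the string left to right and returns the first match it finds.
The match spans [0:4] → '@wy2'.
Captured: group 1 = ''.

'@wy2'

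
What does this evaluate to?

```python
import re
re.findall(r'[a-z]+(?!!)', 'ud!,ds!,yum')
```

['u', 'd', 'yum']

Because the assertion is negative and zero-width, positions next to the forbidden text are skipped.
With no groups in the pattern, `findall` gives back each whole match — 3 here.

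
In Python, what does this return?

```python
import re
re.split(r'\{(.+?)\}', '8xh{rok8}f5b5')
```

['8xh', 'rok8', 'f5b5']

Matches to split on: at [3:9] → '{rok8}'.
Because the pattern has a capturing group, `split` also inserts each captured text between the pieces.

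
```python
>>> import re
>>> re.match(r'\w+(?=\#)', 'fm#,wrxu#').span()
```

(0, 2)

Because the assertion is zero-width, the text it checks is not consumed and won't appear in the result.
`match` is anchored at position 0; if the pattern doesn't fit there, it returns None.
The match spans [0:2] → 'fm'.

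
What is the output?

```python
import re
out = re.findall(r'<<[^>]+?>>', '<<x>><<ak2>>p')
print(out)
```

['<<x>>', '<<ak2>>']

Scanning left to right: at [0:5] → '<<x>>'; at [5:12] → '<<ak2>>'.
With no groups in the pattern, `findall` gives back each whole match — 2 here.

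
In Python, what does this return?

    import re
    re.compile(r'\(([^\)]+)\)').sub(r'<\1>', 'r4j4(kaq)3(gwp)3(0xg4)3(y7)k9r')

Matches: at [4:9] → '(kaq)'; at [10:15] → '(gwp)'; at [16:22] → '(0xg4)'; at [23:27] → '(y7)'.
The replacement refers to a captured group, so each match is rewritten using its own captured text.

'r4j4<kaq>3<gwp>3<0xg4>3<y7>k9r'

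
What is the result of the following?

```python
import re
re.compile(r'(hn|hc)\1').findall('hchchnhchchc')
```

`\1` has to match the exact text group 1 already captured.
Matches: at [0:4] match 'hchc', group 1 = 'hc'; at [6:10] match 'hchc', group 1 = 'hc'.
`findall` collects group 1 from each match (2 total).

['hc', 'hc']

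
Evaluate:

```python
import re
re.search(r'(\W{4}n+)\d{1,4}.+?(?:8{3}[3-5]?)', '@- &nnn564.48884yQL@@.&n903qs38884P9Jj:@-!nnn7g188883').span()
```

Pattern: exactly 4 of a non-word character, then one or more of a literal 'n' (captured); then 1 to 4 of a digit, then one or more of any character (lazy); then exactly 3 of a literal '8', then optionally a character in [3-5] (non-capturing group).
A `+?`/`*?`/`{m,n}?` starts at its minimum and grows only as far as needed for what follows to match.
`re.search` scans for the first position where the pattern succeeds.
The match spans [0:16] → '@- &nnn564.48884'.
Captured: group 1 = '@- &nnn'.

(0, 16)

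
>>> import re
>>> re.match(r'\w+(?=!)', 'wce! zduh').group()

'wce'

Lookahead/lookbehind check context without consuming it, so the matched span excludes the asserted characters.
`re.match` only tries the pattern at the start of the string.
The match spans [0:3] → 'wce'.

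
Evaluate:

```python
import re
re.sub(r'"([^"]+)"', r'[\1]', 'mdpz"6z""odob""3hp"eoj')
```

'mdpz[6z][odob][3hp]eoj'

Matches: at [4:8] → '"6z"'; at [8:14] → '"odob"'; at [14:19] → '"3hp"'.
The replacement refers to a captured group, so each match is rewritten using its own captured text.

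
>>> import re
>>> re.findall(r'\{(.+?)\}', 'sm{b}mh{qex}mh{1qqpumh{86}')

A `+?`/`*?`/`{m,n}?` starts at its minimum and grows only as far as needed for what follows to match.
Walking the string: at [2:5] match '{b}', group 1 = 'b'; at [7:12] match '{qex}', group 1 = 'qex'; at [14:26] match '{1qqpumh{86}', group 1 = '1qqpumh{86'.
Because there's exactly one group, `findall` drops the full match and keeps group 1 from each hit.

['b', 'qex', '1qqpumh{86']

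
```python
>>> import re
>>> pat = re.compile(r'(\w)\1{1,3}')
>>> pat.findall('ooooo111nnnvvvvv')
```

The backreference `\1` re-matches whatever the first group consumed, character for character.
Matches: at [0:4] match 'oooo', group 1 = 'o'; at [5:8] match '111', group 1 = '1'; at [8:11] match 'nnn', group 1 = 'n'; at [11:15] match 'vvvv', group 1 = 'v'.
Because there's exactly one group, `findall` drops the full match and keeps group 1 from each hit.

['o', '1', 'n', 'v']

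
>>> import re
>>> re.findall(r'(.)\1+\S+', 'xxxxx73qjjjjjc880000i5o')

['x']

The backreference `\1` re-matches whatever the first group consumed, character for character.
One capturing group, so `findall` returns just the captured substring from the one match — 1 in all.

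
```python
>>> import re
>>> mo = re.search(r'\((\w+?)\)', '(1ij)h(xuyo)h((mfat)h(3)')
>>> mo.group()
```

The match spans [0:5] → '(1ij)'.

'(1ij)'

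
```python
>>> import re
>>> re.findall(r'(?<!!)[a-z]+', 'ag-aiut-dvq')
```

['ag', 'aiut', 'dvq']

`(?!…)`/`(?<!…)` only lets a position through if the neighbouring text does NOT match; no characters are consumed.
Walking the string: at [0:2] → 'ag'; at [3:7] → 'aiut'; at [8:11] → 'dvq'.
`findall` yields the raw match text (3 of them) because the pattern has no groups.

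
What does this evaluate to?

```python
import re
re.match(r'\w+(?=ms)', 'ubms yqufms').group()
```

The positive lookaround only admits positions where the adjacent text matches; those characters stay outside the span.
With `match`, the pattern is implicitly anchored at the beginning.
The match spans [0:2] → 'ub'.

'ub'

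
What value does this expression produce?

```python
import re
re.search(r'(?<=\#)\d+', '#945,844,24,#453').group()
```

The `(?=…)`/`(?<=…)` assertion just peeks at neighbouring text; it doesn't advance the match position.
The match spans [1:4] → '945'.

'945'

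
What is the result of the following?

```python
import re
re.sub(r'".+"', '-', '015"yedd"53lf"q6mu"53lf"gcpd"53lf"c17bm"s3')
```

'015-s3'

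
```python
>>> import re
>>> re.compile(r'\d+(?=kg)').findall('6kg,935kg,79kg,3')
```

['6', '935', '79']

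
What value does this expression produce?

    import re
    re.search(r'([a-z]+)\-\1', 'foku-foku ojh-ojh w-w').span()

After group 1 captures some text, `\1` only succeeds where that same text appears again.
The match spans [0:9] → 'foku-foku'.

(0, 9)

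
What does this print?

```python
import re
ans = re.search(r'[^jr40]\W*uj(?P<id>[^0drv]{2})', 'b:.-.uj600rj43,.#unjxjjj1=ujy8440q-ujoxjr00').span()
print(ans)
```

(24, 30)

Pattern: any character except [jr40], then zero or more of a non-word character, then the literal 'uj'; then exactly 2 of any character except [0drv] (captured as 'id').
The match spans [24:30] → '1=ujy8'.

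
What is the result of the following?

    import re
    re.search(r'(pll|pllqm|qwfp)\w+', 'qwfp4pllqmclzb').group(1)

`re.search` scans for the first position where the pattern succeeds.
The match spans [0:14] → 'qwfp4pllqmclzb'.
Captured: group 1 = 'qwfp'.

'qwfp'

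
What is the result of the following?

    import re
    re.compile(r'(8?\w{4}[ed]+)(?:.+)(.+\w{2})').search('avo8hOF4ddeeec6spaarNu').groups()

('8hOF4ddeee', 'rNu')

The match spans [3:22] → '8hOF4ddeeec6spaarNu'.
Captured: group 1 = '8hOF4ddeee', group 2 = 'rNu'.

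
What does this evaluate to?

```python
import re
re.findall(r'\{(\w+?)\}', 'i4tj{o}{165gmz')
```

['o']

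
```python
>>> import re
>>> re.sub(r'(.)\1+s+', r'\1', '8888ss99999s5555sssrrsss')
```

'895r'

`\1` has to match the exact text group 1 already captured.
Matches: at [0:6] → '8888ss'; at [6:12] → '99999s'; at [12:19] → '5555sss'; at [19:24] → 'rrsss'.
The replacement refers to a captured group, so each match is rewritten using its own captured text.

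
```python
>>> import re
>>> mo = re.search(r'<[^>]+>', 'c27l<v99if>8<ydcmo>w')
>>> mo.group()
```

The match spans [4:11] → '<v99if>'.

'<v99if>'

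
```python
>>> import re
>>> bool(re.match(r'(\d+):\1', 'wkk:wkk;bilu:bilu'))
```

False

With `match`, the pattern is implicitly anchored at the beginning.
Here the pattern fails at index 0, so the call returns None, and `bool(None)` is False.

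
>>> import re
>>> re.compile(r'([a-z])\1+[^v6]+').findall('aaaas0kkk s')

`\1` has to match the exact text group 1 already captured.
Matches: at [0:11] match 'aaaas0kkk s', group 1 = 'a'.
Because there's exactly one group, `findall` drops the full match and keeps group 1 from the one hit.

['a']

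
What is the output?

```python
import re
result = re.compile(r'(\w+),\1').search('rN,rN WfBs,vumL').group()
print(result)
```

rN,rN

The backreference `\1` re-matches whatever the first group consumed, character for character.
`re.search` scans for the first position where the pattern succeeds.
The match spans [0:5] → 'rN,rN'.
Captured: group 1 = 'rN'.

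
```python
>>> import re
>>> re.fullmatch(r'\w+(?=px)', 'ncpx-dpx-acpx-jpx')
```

None

For `fullmatch`, every character of the input must be accounted for by the pattern.
Here there's no way to consume every character, so the call returns None.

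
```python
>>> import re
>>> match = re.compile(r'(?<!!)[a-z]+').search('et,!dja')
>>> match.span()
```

(0, 2)

Because the assertion is negative and zero-width, positions next to the forbidden text are skipped.
`search` walks the string left to right and returns the first match it finds.
The match spans [0:2] → 'et'.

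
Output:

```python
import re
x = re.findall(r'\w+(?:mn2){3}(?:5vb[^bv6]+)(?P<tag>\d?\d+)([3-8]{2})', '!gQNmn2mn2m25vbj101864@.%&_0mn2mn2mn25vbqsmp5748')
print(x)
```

`findall` packs the 2 group values into a tuple for every match.

[('7', '48')]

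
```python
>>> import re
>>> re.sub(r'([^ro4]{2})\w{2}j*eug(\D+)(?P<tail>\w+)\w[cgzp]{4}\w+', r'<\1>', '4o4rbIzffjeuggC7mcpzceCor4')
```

The pattern matches exactly 2 of any character except [ro4] (captured); then exactly 2 of a word character, then zero or more of a literal 'j', then the literal 'eug'; then one or more of a non-digit (captured); then one or more of a word character (captured as 'tail'); then a word character, then exactly 4 of one of [cgzp], then one or more of a word character.
Matches: at [5:26] → 'IzffjeuggC7mcpzceCor4'.
Each match is replaced using the text its own group 1 captured.

'4o4rb<Iz>'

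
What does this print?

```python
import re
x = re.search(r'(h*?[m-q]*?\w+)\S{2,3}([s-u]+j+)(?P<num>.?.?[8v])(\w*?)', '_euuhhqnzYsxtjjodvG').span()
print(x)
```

(0, 18)

The pattern matches zero or more of a literal 'h' (lazy), then zero or more of a character in [m-q] (lazy), then one or more of a word character (captured); then 2 to 3 of a non-whitespace character; then one or more of a character in [s-u], then one or more of the literal 'j' (captured); then optionally any character, then optionally any character, then one of [8v] (captured as 'num'); then zero or more of a word character (lazy) (captured).
Lazy quantifiers expand one character at a time until the remainder of the pattern can match.
`search` walks the string left to right and returns the first match it finds.
The match spans [0:18] → '_euuhhqnzYsxtjjodv'.
Captured: group 1 = '_euuhhqnzY', group 2 = 'tjj', group 3 = 'odv', group 4 = ''.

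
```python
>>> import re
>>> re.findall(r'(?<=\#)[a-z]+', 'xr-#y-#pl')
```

The positive lookaround only admits positions where the adjacent text matches; those characters stay outside the span.
`findall` yields the raw match text (2 of them) because the pattern has no groups.

['y', 'pl']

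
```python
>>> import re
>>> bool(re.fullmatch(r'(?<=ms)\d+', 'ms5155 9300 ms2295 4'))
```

False

The `(?=…)`/`(?<=…)` assertion just peeks at neighbouring text; it doesn't advance the match position.
`re.fullmatch` is like wrapping the pattern in `^…$` (in single-line mode).
Here the string isn't matched end-to-end, so the call returns None, and `bool(None)` is False.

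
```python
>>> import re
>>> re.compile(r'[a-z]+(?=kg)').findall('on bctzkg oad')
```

The `(?=…)`/`(?<=…)` assertion just peeks at neighbouring text; it doesn't advance the match position.
`findall` yields the raw match text (1 of them) because the pattern has no groups.

['bctz']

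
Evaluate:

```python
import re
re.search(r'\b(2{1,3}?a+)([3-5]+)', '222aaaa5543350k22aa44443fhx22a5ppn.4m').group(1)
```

'222aaaa'

Pattern: a word boundary (`\b`, zero-width); then 1 to 3 of the literal '2' (lazy), then one or more of a literal 'a' (captured); then one or more of a character in [3-5] (captured).
`search` walks the string left to right and returns the first match it finds.
The match spans [0:13] → '222aaaa554335'.
Captured: group 1 = '222aaaa', group 2 = '554335'.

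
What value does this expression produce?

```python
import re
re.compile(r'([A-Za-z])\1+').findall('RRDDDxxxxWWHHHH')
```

['R', 'D', 'x', 'W', 'H']

`\1` is not a pattern — it's the concrete string captured by group 1, re-applied verbatim.
Scanning left to right: at [0:2] match 'RR', group 1 = 'R'; at [2:5] match 'DDD', group 1 = 'D'; at [5:9] match 'xxxx', group 1 = 'x'; at [9:11] match 'WW', group 1 = 'W'; at [11:15] match 'HHHH', group 1 = 'H'.
Because there's exactly one group, `findall` drops the full match and keeps group 1 from each hit.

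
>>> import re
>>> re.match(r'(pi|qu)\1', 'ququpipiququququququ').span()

(0, 4)

After group 1 captures some text, `\1` only succeeds where that same text appears again.
`match` is anchored at position 0; if the pattern doesn't fit there, it returns None.
The match spans [0:4] → 'ququ'.
Captured: group 1 = 'qu'.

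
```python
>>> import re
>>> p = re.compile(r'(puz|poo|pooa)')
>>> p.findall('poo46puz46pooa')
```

Alternation isn't longest-match — the leftmost alternative that fits at this position is chosen.
One capturing group, so `findall` returns just the captured substring from each match — 3 in all.

['poo', 'puz', 'poo']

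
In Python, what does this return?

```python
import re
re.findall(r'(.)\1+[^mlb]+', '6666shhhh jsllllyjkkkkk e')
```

['6', 'l']

The backreference `\1` re-matches whatever the first group consumed, character for character.
Matches: at [0:12] match '6666shhhh js', group 1 = '6'; at [12:25] match 'llllyjkkkkk e', group 1 = 'l'.
`findall` collects group 1 from each match (2 total).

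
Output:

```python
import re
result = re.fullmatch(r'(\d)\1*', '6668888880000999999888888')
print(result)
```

`fullmatch` succeeds only if the pattern covers the string from start to end.
Here the string isn't matched end-to-end, so the call returns None.

None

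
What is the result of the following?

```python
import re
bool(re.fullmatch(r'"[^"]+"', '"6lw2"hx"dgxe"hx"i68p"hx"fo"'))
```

False

`re.fullmatch` requires the pattern to consume the entire string.
Here the pattern can't cover the whole string, so the call returns None, and `bool(None)` is False.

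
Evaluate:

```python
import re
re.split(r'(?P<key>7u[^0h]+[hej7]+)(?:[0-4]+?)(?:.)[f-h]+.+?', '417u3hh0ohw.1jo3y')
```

The group in the pattern means `split` returns the separators' captures alongside the pieces.

['41', '7u3hh', '.1jo3y']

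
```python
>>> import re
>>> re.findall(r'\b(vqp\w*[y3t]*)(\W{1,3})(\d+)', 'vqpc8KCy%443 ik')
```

This matches a word boundary (`\b`, zero-width); then the literal 'vqp', then zero or more of a word character, then zero or more of one of [y3t] (captured); then 1 to 3 of a non-word character (captured); then one or more of a digit (captured).
3 groups means the one result is a tuple of 3 captured strings — 1 here.

[('vqpc8KCy', '%', '443')]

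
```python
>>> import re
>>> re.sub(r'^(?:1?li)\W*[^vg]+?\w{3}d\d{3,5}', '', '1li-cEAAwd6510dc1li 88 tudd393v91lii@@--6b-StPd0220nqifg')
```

'dc1li 88 tudd393v91lii@@--6b-StPd0220nqifg'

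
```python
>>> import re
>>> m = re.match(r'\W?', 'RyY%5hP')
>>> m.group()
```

''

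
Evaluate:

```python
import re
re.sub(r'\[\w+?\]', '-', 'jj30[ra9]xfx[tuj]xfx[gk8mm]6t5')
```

Matches: at [4:9] → '[ra9]'; at [12:17] → '[tuj]'; at [20:27] → '[gk8mm]'.
Each match is replaced by '-'.

'jj30-xfx-xfx-6t5'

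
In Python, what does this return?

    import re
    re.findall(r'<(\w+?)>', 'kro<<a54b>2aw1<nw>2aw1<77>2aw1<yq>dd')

['a54b', 'nw', '77', 'yq']

Scanning left to right: at [4:10] match '<a54b>', group 1 = 'a54b'; at [14:18] match '<nw>', group 1 = 'nw'; at [22:26] match '<77>', group 1 = '77'; at [30:34] match '<yq>', group 1 = 'yq'.
With a single group, `findall` returns only what that group captured — 4 items.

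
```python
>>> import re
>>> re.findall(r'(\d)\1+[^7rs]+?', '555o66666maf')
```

`\1` is not a pattern — it's the concrete string captured by group 1, re-applied verbatim.
Walking the string: at [0:4] match '555o', group 1 = '5'; at [4:10] match '66666m', group 1 = '6'.
One capturing group, so `findall` returns just the captured substring from each match — 2 in all.

['5', '6']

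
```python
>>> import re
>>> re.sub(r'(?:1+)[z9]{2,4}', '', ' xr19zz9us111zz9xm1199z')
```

' xrusxm'

Every occurrence is swapped for ''.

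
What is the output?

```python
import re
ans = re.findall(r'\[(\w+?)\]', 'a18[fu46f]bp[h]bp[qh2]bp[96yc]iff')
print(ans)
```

['fu46f', 'h', 'qh2', '96yc']

Walking the string: at [3:10] match '[fu46f]', group 1 = 'fu46f'; at [12:15] match '[h]', group 1 = 'h'; at [17:22] match '[qh2]', group 1 = 'qh2'; at [24:30] match '[96yc]', group 1 = '96yc'.
`findall` collects group 1 from each match (4 total).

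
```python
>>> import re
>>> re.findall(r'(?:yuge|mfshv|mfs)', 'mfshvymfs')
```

['mfshv', 'mfs']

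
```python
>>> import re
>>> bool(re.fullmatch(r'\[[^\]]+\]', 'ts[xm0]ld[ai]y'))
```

False

`fullmatch` succeeds only if the pattern covers the string from start to end.
Here there's no way to consume every character, so the call returns None, and `bool(None)` is False.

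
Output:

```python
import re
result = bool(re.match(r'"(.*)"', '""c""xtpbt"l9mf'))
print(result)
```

True

`re.match` won't scan ahead — the pattern has to work from the very first character.
The match spans [0:11] → '""c""xtpbt"'.
Captured: group 1 = '"c""xtpbt'.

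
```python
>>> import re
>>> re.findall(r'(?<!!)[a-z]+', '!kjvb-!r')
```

A negative assertion filters positions out without eating any characters.
With no groups in the pattern, `findall` gives back each whole match — 1 here.

['jvb']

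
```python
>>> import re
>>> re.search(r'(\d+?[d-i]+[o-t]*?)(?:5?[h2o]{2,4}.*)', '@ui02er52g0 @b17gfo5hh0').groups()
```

('17gfo',)

This matches one or more of a digit (lazy), then one or more of a character in [d-i], then zero or more of a character in [o-t] (lazy) (captured); then optionally the literal '5', then 2 to 4 of one of [h2o], then zero or more of any character (non-capturing group).
`re.search` tries every starting position until one works.
The match spans [14:23] → '17gfo5hh0'.
Captured: group 1 = '17gfo'.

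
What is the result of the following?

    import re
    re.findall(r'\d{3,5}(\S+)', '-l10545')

Pattern: 3 to 5 of a digit; then one or more of a non-whitespace character (captured).
Matches: at [2:7] match '10545', group 1 = '5'.
Because there's exactly one group, `findall` drops the full match and keeps group 1 from the one hit.

['5']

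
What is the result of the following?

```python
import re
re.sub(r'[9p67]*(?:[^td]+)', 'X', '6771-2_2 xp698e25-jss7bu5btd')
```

Pattern: zero or more of one of [9p67]; then one or more of any character except [td] (non-capturing group).
Matches: at [0:26] → '6771-2_2 xp698e25-jss7bu5b'.
Every occurrence is swapped for 'X'.

'Xtd'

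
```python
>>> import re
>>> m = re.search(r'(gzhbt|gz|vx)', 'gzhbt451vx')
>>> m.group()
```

'gzhbt'

Alternation isn't longest-match — the leftmost alternative that fits at this position is chosen.
`search` walks the string left to right and returns the first match it finds.
The match spans [0:5] → 'gzhbt'.
Captured: group 1 = 'gzhbt'.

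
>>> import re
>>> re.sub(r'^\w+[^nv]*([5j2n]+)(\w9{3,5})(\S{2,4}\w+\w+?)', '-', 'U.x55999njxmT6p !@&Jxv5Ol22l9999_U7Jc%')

'- !@&Jxv5Ol22l9999_U7Jc%'

The pattern matches anchored at the start of the string; then one or more of a word character, then zero or more of any character except [nv]; then one or more of one of [5j2n] (captured); then a word character, then 3 to 5 of a literal '9' (captured); then 2 to 4 of a non-whitespace character, then one or more of a word character, then one or more of a word character (lazy) (captured).
Matches: at [0:15] → 'U.x55999njxmT6p'.
Each match is replaced by '-'.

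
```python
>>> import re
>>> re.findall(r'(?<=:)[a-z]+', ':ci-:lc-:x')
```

The lookaround is zero-width — it requires the adjacent text to match without consuming it, so the asserted text isn't part of the match.
No capturing groups, so `findall` returns the 3 full match strings.

['ci', 'lc', 'x']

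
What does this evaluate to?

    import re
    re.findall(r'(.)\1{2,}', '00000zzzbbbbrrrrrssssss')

['0', 'z', 'b', 'r', 's']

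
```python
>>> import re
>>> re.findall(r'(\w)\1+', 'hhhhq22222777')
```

['h', '2', '7']

`\1` has to match the exact text group 1 already captured.
Matches: at [0:4] match 'hhhh', group 1 = 'h'; at [5:10] match '22222', group 1 = '2'; at [10:13] match '777', group 1 = '7'.
Because there's exactly one group, `findall` drops the full match and keeps group 1 from each hit.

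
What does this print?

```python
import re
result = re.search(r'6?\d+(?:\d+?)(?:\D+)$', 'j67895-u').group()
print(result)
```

67895-u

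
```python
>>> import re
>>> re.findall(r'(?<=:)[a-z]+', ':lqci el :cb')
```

The lookaround is zero-width — it requires the adjacent text to match without consuming it, so the asserted text isn't part of the match.
No capturing groups, so `findall` returns the 2 full match strings.

['lqci', 'cb']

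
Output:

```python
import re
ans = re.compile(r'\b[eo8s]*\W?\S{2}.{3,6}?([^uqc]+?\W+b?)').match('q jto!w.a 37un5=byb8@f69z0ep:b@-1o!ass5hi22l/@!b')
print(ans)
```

None

This matches a word boundary (`\b`, zero-width); then zero or more of one of [eo8s]; then optionally a non-word character, then exactly 2 of a non-whitespace character, then 3 to 6 of any character (lazy); then one or more of any character except [uqc] (lazy), then one or more of a non-word character, then optionally a literal 'b' (captured).
`re.match` only tries the pattern at the start of the string.
Here the pattern fails at index 0, so the call returns None.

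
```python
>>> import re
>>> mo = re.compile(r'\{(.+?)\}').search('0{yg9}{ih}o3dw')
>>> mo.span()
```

`search` walks the string left to right and returns the first match it finds.
The match spans [1:6] → '{yg9}'.
Captured: group 1 = 'yg9'.

(1, 6)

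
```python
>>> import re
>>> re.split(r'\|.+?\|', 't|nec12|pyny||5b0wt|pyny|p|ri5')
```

Matches to split on: at [1:8] → '|nec12|'; at [12:20] → '||5b0wt|'; at [24:27] → '|p|'.
Each match becomes a cut point; 4 segments remain.

['t', 'pyny', 'pyny', 'ri5']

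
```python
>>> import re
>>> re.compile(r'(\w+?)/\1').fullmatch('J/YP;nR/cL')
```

None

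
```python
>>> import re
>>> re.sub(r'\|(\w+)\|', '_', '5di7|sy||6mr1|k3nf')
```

Matches: at [4:8] → '|sy|'; at [8:14] → '|6mr1|'.
Every occurrence is swapped for '_'.

'5di7__k3nf'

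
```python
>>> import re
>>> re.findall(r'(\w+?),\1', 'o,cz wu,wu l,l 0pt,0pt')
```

The backreference `\1` re-matches whatever the first group consumed, character for character.
Walking the string: at [5:10] match 'wu,wu', group 1 = 'wu'; at [11:14] match 'l,l', group 1 = 'l'; at [15:22] match '0pt,0pt', group 1 = '0pt'.
Because there's exactly one group, `findall` drops the full match and keeps group 1 from each hit.

['wu', 'l', '0pt']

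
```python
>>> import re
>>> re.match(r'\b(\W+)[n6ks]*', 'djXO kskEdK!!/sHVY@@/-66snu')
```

The pattern matches a word boundary (`\b`, zero-width); then one or more of a non-word character (captured); then zero or more of one of [n6ks].
`match` is anchored at position 0; if the pattern doesn't fit there, it returns None.
Here position 0 doesn't satisfy it, so the call returns None.

None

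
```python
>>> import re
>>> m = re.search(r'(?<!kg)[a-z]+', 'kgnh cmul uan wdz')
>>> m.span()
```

The negative lookahead/lookbehind blocks any match where the forbidden context is present.
The match spans [0:4] → 'kgnh'.

(0, 4)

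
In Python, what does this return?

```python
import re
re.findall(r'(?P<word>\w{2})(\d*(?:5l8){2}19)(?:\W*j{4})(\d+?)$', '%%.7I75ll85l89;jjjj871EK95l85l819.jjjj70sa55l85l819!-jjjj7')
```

The pattern matches exactly 2 of a word character (captured as 'word'); then zero or more of a digit, then the literal '5l8' repeated 2 times, then the literal '19' (captured); then zero or more of a non-word character, then exactly 4 of the literal 'j' (non-capturing group); then one or more of a digit (lazy) (captured); then anchored at the end.
Scanning left to right: at [40:58] match 'sa55l85l819!-jjjj7', groups = ('sa', '55l85l819', '7').
`findall` packs the 3 group values into a tuple for every match.

[('sa', '55l85l819', '7')]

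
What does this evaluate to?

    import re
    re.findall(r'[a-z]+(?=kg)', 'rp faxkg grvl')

Because the assertion is zero-width, the text it checks is not consumed and won't appear in the result.
With no groups in the pattern, `findall` gives back each whole match — 1 here.

['fax']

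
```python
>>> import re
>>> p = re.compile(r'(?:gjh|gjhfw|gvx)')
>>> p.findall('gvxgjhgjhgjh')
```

['gvx', 'gjh', 'gjh', 'gjh']

Scanning left to right: at [0:3] → 'gvx'; at [3:6] → 'gjh'; at [6:9] → 'gjh'; at [9:12] → 'gjh'.
Since nothing is captured, `findall` lists the 4 matched substrings directly.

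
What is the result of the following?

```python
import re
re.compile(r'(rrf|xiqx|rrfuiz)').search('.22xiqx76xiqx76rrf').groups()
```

('xiqx',)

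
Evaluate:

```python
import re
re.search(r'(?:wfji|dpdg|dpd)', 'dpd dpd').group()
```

'dpd'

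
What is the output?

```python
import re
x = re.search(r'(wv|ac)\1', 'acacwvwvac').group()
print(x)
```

A backreference is literal: `\1` must see the identical characters the first group matched.
`search` walks the string left to right and returns the first match it finds.
The match spans [0:4] → 'acac'.
Captured: group 1 = 'ac'.

acac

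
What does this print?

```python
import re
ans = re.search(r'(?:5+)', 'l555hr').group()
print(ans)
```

555

The match spans [1:4] → '555'.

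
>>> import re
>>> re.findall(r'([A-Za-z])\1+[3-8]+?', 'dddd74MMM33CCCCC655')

['d', 'M', 'C']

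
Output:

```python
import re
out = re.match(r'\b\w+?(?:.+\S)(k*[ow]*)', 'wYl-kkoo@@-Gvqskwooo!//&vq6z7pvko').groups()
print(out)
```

Pattern: a word boundary (`\b`, zero-width); then one or more of a word character (lazy); then one or more of any character, then a non-whitespace character (non-capturing group); then zero or more of the literal 'k', then zero or more of one of [ow] (captured).
`match` is anchored at position 0; if the pattern doesn't fit there, it returns None.
The match spans [0:33] → 'wYl-kkoo@@-Gvqskwooo!//&vq6z7pvko'.
Captured: group 1 = ''.

('',)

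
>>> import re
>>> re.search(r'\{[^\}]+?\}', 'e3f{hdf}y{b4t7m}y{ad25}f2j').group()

`re.search` scans for the first position where the pattern succeeds.
The match spans [3:8] → '{hdf}'.

'{hdf}'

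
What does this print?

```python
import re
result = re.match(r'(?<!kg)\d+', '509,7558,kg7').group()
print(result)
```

509

A negative assertion filters positions out without eating any characters.
`re.match` won't scan ahead — the pattern has to work from the very first character.
The match spans [0:3] → '509'.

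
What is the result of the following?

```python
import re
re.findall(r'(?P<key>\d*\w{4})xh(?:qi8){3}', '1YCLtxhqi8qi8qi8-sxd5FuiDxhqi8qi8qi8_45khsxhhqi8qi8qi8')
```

['1YCLt', '5FuiD']

This matches zero or more of a digit, then exactly 4 of a word character (captured as 'key'); then the literal 'xh', then the literal 'qi8' repeated 3 times.
Scanning left to right: at [0:16] match '1YCLtxhqi8qi8qi8', group 1 = '1YCLt'; at [20:36] match '5FuiDxhqi8qi8qi8', group 1 = '5FuiD'.
`findall` collects group 1 from each match (2 total).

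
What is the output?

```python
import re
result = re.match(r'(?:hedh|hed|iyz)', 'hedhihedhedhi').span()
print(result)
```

(0, 4)

`|` is ordered: at each position the engine commits to the first alternative that works.
With `match`, the pattern is implicitly anchored at the beginning.
The match spans [0:4] → 'hedh'.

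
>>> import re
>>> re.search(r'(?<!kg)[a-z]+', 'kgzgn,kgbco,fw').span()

(0, 5)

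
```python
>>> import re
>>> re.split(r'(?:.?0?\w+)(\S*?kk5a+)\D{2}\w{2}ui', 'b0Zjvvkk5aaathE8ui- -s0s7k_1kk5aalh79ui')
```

['', 'kk5aaa', '- ', 'kk5aa', '']

`re.split` interleaves the captured-group text with the surrounding fragments.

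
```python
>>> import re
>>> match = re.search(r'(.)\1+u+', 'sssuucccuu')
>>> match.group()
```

'sssuu'

`\1` has to match the exact text group 1 already captured.
The match spans [0:5] → 'sssuu'.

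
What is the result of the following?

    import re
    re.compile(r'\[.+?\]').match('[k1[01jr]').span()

(0, 9)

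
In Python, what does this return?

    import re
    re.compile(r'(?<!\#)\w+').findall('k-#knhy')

['k', 'nhy']

The negative lookaround is zero-width — it rules out positions where the adjacent text would match, without consuming anything.
Walking the string: at [0:1] → 'k'; at [4:7] → 'nhy'.
No capturing groups, so `findall` returns the 2 full match strings.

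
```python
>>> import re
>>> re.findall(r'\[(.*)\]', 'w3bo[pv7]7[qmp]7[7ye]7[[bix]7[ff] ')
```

['pv7]7[qmp]7[7ye]7[[bix]7[ff']

With a single group, `findall` returns only what that group captured — 1 item.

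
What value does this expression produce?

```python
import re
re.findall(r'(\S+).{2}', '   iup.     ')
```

['iup.']

This matches one or more of a non-whitespace character (captured); then exactly 2 of any character.
One capturing group, so `findall` returns just the captured substring from the one match — 1 in all.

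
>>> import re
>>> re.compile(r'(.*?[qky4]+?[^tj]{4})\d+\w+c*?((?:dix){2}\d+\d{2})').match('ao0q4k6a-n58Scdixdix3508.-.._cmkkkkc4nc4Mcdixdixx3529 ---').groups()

('ao0q4k6a-n', 'dixdix3508')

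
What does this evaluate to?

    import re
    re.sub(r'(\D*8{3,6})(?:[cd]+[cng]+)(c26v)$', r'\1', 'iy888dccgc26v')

'iy888'

Pattern: zero or more of a non-digit, then 3 to 6 of a literal '8' (captured); then one or more of one of [cd], then one or more of one of [cng] (non-capturing group); then the literal 'c26', then a literal 'v' (captured); then anchored at the end.
Matches: at [0:13] → 'iy888dccgc26v'.
`\1` in the replacement pulls in group 1's text for each match.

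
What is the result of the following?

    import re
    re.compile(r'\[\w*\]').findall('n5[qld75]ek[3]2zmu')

['[qld75]', '[3]']

Walking the string: at [2:9] → '[qld75]'; at [11:14] → '[3]'.
Since nothing is captured, `findall` lists the 2 matched substrings directly.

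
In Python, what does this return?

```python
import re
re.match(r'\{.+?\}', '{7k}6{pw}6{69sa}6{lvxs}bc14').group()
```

The `?` after the quantifier makes it lazy — it takes as little as possible before letting the rest of the pattern try.
`match` is anchored at position 0; if the pattern doesn't fit there, it returns None.
The match spans [0:4] → '{7k}'.

'{7k}'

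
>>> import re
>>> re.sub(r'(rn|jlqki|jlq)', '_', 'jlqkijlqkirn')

'___'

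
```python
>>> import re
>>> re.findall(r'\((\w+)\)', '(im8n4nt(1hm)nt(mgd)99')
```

['1hm', 'mgd']

One capturing group, so `findall` returns just the captured substring from each match — 2 in all.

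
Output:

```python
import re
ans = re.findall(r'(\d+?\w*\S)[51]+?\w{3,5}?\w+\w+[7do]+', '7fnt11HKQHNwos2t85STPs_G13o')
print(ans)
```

['7fnt11HKQHNwos2t8']

The pattern matches one or more of a digit (lazy), then zero or more of a word character, then a non-whitespace character (captured); then one or more of one of [51] (lazy); then 3 to 5 of a word character (lazy), then one or more of a word character, then one or more of a word character; then one or more of one of [7do].
Walking the string: at [0:27] match '7fnt11HKQHNwos2t85STPs_G13o', group 1 = '7fnt11HKQHNwos2t8'.
One capturing group, so `findall` returns just the captured substring from the one match — 1 in all.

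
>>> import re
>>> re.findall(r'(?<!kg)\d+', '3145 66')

['3145', '66']

The negative lookaround is zero-width — it rules out positions where the adjacent text would match, without consuming anything.
Walking the string: at [0:4] → '3145'; at [5:7] → '66'.
Since nothing is captured, `findall` lists the 2 matched substrings directly.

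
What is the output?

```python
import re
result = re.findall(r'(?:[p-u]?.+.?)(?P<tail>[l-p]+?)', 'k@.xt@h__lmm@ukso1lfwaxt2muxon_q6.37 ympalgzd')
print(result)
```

['l']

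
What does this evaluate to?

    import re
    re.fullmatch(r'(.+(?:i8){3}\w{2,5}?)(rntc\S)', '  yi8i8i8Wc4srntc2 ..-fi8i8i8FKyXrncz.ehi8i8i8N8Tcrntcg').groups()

('  yi8i8i8Wc4srntc2 ..-fi8i8i8FKyXrncz.ehi8i8i8N8Tc', 'rntcg')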